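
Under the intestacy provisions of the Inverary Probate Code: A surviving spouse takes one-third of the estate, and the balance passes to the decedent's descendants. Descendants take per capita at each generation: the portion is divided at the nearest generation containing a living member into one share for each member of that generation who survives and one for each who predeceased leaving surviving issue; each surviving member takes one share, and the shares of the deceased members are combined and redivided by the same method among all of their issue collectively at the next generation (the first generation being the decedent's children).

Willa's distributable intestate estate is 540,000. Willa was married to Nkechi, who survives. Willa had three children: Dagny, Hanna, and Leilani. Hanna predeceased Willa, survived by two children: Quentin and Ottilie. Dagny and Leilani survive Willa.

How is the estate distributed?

Nkechi takes one-third of 540,000 = 180,000. The remaining 360,000 passes to the descendants.
The descendants' portion (360,000) is divided at the children's generation into 3 shares of 120,000. Dagny and Leilani each take 120,000. The remaining share for the deceased Hanna (120,000) is carried to the next generation.
That pool (120,000) is divided at the grandchildren's generation equally among Quentin and Ottilie: 60,000 each.

Nkechi: 180,000; Dagny: 120,000; Quentin: 60,000; Ottilie: 60,000; Leilani: 120,000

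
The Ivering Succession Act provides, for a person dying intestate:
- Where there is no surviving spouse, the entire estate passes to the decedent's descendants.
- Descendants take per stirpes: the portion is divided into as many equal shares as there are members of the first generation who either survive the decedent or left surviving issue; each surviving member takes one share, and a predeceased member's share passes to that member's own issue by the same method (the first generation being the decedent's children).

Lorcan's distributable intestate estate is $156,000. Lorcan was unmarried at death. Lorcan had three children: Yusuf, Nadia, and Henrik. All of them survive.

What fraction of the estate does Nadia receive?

Nadia receives 1/3 of the estate.

The entire $156,000 passes to the descendants.
That amount ($156,000) is divided into 3 shares of $52,000: Yusuf, Nadia, and Henrik each take $52,000.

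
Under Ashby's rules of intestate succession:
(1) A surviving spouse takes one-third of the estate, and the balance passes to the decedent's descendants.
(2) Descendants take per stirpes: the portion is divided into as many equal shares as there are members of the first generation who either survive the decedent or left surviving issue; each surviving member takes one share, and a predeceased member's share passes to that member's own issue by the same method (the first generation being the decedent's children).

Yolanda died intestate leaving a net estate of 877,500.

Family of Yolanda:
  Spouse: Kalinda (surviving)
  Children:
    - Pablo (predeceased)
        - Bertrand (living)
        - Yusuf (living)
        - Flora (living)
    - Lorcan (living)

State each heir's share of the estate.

Kalinda takes one-third of 877,500 = 292,500. The remaining 585,000 passes to the descendants.
The descendants' portion (585,000) is divided into 2 shares of 292,500: Lorcan takes 292,500; Pablo's 292,500 share passes to Pablo's issue.
Pablo's share (292,500) is divided into 3 shares of 97,500: Bertrand, Yusuf, and Flora each take 97,500.

Kalinda: 292,500; Bertrand: 97,500; Yusuf: 97,500; Flora: 97,500; Lorcan: 292,500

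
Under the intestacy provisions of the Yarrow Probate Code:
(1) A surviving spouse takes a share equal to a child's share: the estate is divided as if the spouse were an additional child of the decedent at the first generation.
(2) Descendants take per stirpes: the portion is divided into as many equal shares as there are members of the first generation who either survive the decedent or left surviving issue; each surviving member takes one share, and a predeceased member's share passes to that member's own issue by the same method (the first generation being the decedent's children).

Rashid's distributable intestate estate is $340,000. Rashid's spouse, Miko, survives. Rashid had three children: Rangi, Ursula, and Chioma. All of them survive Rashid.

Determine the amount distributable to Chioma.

The spouse counts as an additional share at the children's level, so there are 4 primary shares of $85,000. Miko takes one such share ($85,000).
The children's combined portion ($255,000) is divided into 3 shares of $85,000: Rangi, Ursula, and Chioma each take $85,000.

Chioma receives $85,000.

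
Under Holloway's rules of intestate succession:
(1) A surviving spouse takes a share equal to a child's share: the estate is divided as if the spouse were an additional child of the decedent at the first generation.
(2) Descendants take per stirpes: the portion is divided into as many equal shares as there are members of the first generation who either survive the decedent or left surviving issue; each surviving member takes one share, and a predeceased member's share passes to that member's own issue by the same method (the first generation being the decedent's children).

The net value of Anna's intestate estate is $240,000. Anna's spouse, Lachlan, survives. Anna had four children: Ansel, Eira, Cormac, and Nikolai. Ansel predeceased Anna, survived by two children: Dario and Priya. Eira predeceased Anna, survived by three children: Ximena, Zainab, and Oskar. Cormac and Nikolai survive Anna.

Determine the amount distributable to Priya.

The spouse counts as an additional share at the children's level, so there are 5 primary shares of $48,000. Lachlan takes one such share ($48,000).
The children's combined portion ($192,000) is divided into 4 shares of $48,000: Cormac and Nikolai each take $48,000; Ansel's $48,000 share passes to Ansel's issue; Eira's $48,000 share passes to Eira's issue.
Ansel's share ($48,000) is divided into 2 shares of $24,000: Dario and Priya each take $24,000.
Eira's share ($48,000) is divided into 3 shares of $16,000: Ximena, Zainab, and Oskar each take $16,000.

Priya receives $24,000.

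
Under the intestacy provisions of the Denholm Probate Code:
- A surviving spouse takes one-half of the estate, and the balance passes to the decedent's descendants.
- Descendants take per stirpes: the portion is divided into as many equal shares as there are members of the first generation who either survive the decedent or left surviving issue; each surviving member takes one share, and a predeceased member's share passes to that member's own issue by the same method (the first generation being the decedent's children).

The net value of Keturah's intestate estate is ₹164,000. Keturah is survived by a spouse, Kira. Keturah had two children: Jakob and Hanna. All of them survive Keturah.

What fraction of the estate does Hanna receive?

Kira takes one-half of ₹164,000 = ₹82,000. The remaining ₹82,000 passes to the descendants.
The descendants' portion (₹82,000) is divided into 2 shares of ₹41,000: Jakob and Hanna each take ₹41,000.

Hanna receives 1/4 of the estate.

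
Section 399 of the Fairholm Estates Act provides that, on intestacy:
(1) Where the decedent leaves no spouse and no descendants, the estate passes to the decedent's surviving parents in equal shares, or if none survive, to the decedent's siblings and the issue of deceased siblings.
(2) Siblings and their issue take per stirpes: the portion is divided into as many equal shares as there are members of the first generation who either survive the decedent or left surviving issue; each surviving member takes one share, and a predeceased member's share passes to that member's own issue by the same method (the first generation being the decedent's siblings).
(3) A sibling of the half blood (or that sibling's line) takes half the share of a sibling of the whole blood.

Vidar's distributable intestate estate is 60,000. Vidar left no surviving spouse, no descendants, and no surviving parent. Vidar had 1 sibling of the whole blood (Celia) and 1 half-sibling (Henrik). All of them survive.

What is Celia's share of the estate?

Celia receives 40,000.

The entire 60,000 passes to the siblings and their issue.
Counting each half-blood sibling's line as half a unit, there are 3/2 units in 60,000, so one unit is 40,000. Whole-blood lines (Celia) take 40,000 each; half-blood lines (Henrik) take 20,000 each.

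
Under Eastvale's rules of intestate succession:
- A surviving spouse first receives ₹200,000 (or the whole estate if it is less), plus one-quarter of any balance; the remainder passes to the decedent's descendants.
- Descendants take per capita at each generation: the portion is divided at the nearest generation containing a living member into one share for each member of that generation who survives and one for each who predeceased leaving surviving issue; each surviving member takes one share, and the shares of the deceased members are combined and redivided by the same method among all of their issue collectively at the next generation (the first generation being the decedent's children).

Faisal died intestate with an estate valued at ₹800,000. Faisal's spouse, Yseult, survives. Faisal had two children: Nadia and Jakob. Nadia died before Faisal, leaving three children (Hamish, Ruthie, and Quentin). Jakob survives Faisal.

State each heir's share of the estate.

Yseult first takes ₹200,000, leaving a balance of ₹600,000. Yseult then takes one-quarter of the balance (₹150,000), for a total of ₹350,000. The remaining ₹450,000 passes to the descendants.
The descendants' portion (₹450,000) is divided at the children's generation into 2 shares of ₹225,000. Jakob takes ₹225,000. The remaining share for the deceased Nadia (₹225,000) is carried to the next generation.
That pool (₹225,000) is divided at the grandchildren's generation equally among Hamish, Ruthie, and Quentin: ₹75,000 each.

Yseult: ₹350,000; Hamish: ₹75,000; Ruthie: ₹75,000; Quentin: ₹75,000; Jakob: ₹225,000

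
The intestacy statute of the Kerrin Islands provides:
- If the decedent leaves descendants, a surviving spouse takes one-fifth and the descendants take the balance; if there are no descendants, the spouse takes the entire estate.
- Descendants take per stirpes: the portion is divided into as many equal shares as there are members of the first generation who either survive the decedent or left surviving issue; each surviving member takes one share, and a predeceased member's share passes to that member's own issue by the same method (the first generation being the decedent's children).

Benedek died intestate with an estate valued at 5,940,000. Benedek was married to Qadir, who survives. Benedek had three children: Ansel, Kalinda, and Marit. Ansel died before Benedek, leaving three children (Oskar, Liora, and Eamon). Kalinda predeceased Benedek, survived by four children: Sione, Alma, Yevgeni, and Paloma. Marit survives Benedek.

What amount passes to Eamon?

Eamon receives 528,000.

Qadir takes one-fifth of 5,940,000 = 1,188,000. The remaining 4,752,000 passes to the descendants.
The descendants' portion (4,752,000) is divided into 3 shares of 1,584,000: Marit takes 1,584,000; Ansel's 1,584,000 share passes to Ansel's issue; Kalinda's 1,584,000 share passes to Kalinda's issue.
Ansel's share (1,584,000) is divided into 3 shares of 528,000: Oskar, Liora, and Eamon each take 528,000.
Kalinda's share (1,584,000) is divided into 4 shares of 396,000: Sione, Alma, Yevgeni, and Paloma each take 396,000.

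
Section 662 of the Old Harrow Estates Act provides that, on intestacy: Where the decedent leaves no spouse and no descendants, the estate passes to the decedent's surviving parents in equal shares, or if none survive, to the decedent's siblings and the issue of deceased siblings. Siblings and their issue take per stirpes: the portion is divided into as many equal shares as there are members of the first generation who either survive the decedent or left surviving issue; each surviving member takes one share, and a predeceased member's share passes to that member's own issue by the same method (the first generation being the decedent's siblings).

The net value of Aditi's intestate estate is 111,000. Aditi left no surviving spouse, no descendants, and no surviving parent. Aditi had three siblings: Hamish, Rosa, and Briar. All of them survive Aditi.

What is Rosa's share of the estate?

The entire 111,000 passes to the siblings and their issue.
That amount (111,000) is divided into 3 shares of 37,000: Hamish, Rosa, and Briar each take 37,000.

Rosa receives 37,000.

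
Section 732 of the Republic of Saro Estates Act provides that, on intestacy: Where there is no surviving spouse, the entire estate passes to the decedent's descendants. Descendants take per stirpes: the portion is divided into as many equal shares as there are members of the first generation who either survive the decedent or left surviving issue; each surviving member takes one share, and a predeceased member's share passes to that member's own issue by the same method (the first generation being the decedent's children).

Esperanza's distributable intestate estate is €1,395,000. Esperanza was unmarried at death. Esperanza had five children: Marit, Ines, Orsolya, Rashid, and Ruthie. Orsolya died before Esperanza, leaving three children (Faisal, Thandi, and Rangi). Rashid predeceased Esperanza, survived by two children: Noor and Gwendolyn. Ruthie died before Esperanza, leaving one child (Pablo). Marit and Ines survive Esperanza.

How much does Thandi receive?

Thandi receives €93,000.

The entire €1,395,000 passes to the descendants.
That amount (€1,395,000) is divided into 5 shares of €279,000: Marit and Ines each take €279,000; Orsolya's €279,000 share passes to Orsolya's issue; Rashid's €279,000 share passes to Rashid's issue; Ruthie's €279,000 share passes to Ruthie's issue.
Orsolya's share (€279,000) is divided into 3 shares of €93,000: Faisal, Thandi, and Rangi each take €93,000.
Rashid's share (€279,000) is divided into 2 shares of €139,500: Noor and Gwendolyn each take €139,500.
Ruthie's share (€279,000) passes entirely to Pablo.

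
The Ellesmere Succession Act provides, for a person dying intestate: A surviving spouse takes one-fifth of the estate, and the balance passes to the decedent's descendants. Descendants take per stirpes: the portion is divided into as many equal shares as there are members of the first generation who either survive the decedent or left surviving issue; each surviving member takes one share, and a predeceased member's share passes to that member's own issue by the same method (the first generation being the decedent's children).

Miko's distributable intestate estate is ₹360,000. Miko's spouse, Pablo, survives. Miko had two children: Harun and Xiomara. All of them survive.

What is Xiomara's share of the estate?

Xiomara receives ₹144,000.

Pablo takes one-fifth of ₹360,000 = ₹72,000. The remaining ₹288,000 passes to the descendants.
The descendants' portion (₹288,000) is divided into 2 shares of ₹144,000: Harun and Xiomara each take ₹144,000.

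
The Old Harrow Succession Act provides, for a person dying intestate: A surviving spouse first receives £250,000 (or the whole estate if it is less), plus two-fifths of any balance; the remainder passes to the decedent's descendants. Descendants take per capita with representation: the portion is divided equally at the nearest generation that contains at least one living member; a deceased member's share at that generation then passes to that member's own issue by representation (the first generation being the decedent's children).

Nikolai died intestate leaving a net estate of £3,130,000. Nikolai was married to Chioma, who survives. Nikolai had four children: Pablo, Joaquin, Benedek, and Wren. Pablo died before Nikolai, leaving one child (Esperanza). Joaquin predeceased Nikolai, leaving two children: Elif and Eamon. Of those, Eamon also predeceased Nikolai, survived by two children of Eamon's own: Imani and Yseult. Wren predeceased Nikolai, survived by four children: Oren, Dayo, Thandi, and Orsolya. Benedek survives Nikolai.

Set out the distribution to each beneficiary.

Chioma first takes £250,000, leaving a balance of £2,880,000. Chioma then takes two-fifths of the balance (£1,152,000), for a total of £1,402,000. The remaining £1,728,000 passes to the descendants.
The descendants' portion (£1,728,000) is divided into 4 shares of £432,000: Benedek takes £432,000; Pablo's £432,000 share passes to Pablo's issue; Joaquin's £432,000 share passes to Joaquin's issue; Wren's £432,000 share passes to Wren's issue.
Pablo's share (£432,000) passes entirely to Esperanza.
Joaquin's share (£432,000) is divided into 2 shares of £216,000: Elif takes £216,000; Eamon's £216,000 share passes to Eamon's issue.
Eamon's share (£216,000) is divided into 2 shares of £108,000: Imani and Yseult each take £108,000.
Wren's share (£432,000) is divided into 4 shares of £108,000: Oren, Dayo, Thandi, and Orsolya each take £108,000.

Chioma: £1,402,000; Esperanza: £432,000; Elif: £216,000; Imani: £108,000; Yseult: £108,000; Benedek: £432,000; Oren: £108,000; Dayo: £108,000; Thandi: £108,000; Orsolya: £108,000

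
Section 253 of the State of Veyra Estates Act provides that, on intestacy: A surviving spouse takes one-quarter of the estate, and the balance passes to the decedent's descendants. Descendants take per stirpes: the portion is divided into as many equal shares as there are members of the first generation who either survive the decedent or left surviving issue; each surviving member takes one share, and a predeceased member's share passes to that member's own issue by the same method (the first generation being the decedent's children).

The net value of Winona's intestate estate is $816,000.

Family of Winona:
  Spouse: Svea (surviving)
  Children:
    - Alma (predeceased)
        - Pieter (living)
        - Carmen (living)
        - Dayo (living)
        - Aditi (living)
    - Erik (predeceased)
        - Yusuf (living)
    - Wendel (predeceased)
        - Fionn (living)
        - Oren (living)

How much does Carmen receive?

Carmen receives $51,000.

Svea takes one-quarter of $816,000 = $204,000. The remaining $612,000 passes to the descendants.
The descendants' portion ($612,000) is divided into 3 shares of $204,000: Alma's $204,000 share passes to Alma's issue; Erik's $204,000 share passes to Erik's issue; Wendel's $204,000 share passes to Wendel's issue.
Alma's share ($204,000) is divided into 4 shares of $51,000: Pieter, Carmen, Dayo, and Aditi each take $51,000.
Erik's share ($204,000) passes entirely to Yusuf.
Wendel's share ($204,000) is divided into 2 shares of $102,000: Fionn and Oren each take $102,000.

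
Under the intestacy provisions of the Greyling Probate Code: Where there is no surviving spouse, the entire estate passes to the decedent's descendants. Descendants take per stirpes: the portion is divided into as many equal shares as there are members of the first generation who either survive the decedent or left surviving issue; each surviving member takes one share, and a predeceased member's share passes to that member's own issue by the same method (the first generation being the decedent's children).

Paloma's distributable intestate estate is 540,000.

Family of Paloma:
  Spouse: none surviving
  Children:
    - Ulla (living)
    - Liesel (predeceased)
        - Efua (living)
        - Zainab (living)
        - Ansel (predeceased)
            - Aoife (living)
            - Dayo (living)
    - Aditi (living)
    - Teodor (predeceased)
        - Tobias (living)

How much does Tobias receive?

The entire 540,000 passes to the descendants.
That amount (540,000) is divided into 4 shares of 135,000: Ulla and Aditi each take 135,000; Liesel's 135,000 share passes to Liesel's issue; Teodor's 135,000 share passes to Teodor's issue.
Liesel's share (135,000) is divided into 3 shares of 45,000: Efua and Zainab each take 45,000; Ansel's 45,000 share passes to Ansel's issue.
Ansel's share (45,000) is divided into 2 shares of 22,500: Aoife and Dayo each take 22,500.
Teodor's share (135,000) passes entirely to Tobias.

Tobias receives 135,000.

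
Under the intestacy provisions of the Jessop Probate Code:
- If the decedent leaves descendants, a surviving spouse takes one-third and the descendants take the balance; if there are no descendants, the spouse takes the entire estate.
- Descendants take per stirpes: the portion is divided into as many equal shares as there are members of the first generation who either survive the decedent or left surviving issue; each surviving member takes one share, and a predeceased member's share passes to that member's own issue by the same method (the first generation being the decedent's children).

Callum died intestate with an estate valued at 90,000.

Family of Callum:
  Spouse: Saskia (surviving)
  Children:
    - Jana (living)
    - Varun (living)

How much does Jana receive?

Jana receives 30,000.

Saskia takes one-third of 90,000 = 30,000. The remaining 60,000 passes to the descendants.
The descendants' portion (60,000) is divided into 2 shares of 30,000: Jana and Varun each take 30,000.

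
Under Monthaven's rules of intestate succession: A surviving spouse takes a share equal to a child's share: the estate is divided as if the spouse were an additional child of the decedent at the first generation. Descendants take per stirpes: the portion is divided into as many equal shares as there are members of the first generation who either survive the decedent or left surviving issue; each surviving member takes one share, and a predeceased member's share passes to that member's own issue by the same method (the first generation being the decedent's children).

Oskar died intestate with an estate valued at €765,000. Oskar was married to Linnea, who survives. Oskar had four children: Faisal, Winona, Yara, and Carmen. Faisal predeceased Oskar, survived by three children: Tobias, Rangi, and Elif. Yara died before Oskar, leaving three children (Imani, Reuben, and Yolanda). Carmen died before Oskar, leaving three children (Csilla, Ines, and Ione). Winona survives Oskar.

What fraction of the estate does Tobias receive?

The spouse counts as an additional share at the children's level, so there are 5 primary shares of €153,000. Linnea takes one such share (€153,000).
The children's combined portion (€612,000) is divided into 4 shares of €153,000: Winona takes €153,000; Faisal's €153,000 share passes to Faisal's issue; Yara's €153,000 share passes to Yara's issue; Carmen's €153,000 share passes to Carmen's issue.
Faisal's share (€153,000) is divided into 3 shares of €51,000: Tobias, Rangi, and Elif each take €51,000.
Yara's share (€153,000) is divided into 3 shares of €51,000: Imani, Reuben, and Yolanda each take €51,000.
Carmen's share (€153,000) is divided into 3 shares of €51,000: Csilla, Ines, and Ione each take €51,000.

Tobias receives 1/15 of the estate.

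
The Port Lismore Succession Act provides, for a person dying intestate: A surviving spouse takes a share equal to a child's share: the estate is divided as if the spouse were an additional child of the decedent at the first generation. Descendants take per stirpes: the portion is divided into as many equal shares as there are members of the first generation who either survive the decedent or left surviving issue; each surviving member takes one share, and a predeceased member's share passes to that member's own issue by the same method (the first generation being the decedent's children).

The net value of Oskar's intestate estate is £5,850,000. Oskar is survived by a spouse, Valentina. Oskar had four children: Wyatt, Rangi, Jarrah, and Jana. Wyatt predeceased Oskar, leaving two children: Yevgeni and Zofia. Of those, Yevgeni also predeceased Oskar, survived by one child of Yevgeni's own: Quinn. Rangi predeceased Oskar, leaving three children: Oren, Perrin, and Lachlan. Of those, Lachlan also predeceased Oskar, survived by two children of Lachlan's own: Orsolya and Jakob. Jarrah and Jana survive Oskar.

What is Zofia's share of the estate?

Zofia receives £585,000.

The spouse counts as an additional share at the children's level, so there are 5 primary shares of £1,170,000. Valentina takes one such share (£1,170,000).
The children's combined portion (£4,680,000) is divided into 4 shares of £1,170,000: Jarrah and Jana each take £1,170,000; Wyatt's £1,170,000 share passes to Wyatt's issue; Rangi's £1,170,000 share passes to Rangi's issue.
Wyatt's share (£1,170,000) is divided into 2 shares of £585,000: Zofia takes £585,000; Yevgeni's £585,000 share passes to Yevgeni's issue.
Yevgeni's share (£585,000) passes entirely to Quinn.
Rangi's share (£1,170,000) is divided into 3 shares of £390,000: Oren and Perrin each take £390,000; Lachlan's £390,000 share passes to Lachlan's issue.
Lachlan's share (£390,000) is divided into 2 shares of £195,000: Orsolya and Jakob each take £195,000.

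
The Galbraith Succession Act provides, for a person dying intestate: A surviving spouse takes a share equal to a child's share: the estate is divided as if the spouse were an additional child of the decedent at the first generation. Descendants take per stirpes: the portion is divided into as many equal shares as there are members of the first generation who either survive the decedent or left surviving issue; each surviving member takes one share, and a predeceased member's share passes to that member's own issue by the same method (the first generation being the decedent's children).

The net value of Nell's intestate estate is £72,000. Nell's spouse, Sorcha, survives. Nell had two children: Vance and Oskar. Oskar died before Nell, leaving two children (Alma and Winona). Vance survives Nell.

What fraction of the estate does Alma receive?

Alma receives 1/6 of the estate.

The spouse counts as an additional share at the children's level, so there are 3 primary shares of £24,000. Sorcha takes one such share (£24,000).
The children's combined portion (£48,000) is divided into 2 shares of £24,000: Vance takes £24,000; Oskar's £24,000 share passes to Oskar's issue.
Oskar's share (£24,000) is divided into 2 shares of £12,000: Alma and Winona each take £12,000.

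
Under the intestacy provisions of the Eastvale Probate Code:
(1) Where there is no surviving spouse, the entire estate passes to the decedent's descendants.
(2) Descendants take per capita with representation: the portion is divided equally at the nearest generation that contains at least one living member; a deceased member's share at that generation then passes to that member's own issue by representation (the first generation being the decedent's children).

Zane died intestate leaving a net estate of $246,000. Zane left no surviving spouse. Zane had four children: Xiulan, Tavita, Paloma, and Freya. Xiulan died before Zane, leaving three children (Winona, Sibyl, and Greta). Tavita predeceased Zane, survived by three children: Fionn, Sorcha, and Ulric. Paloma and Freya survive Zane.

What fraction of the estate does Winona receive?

The entire $246,000 passes to the descendants.
That amount ($246,000) is divided into 4 shares of $61,500: Paloma and Freya each take $61,500; Xiulan's $61,500 share passes to Xiulan's issue; Tavita's $61,500 share passes to Tavita's issue.
Xiulan's share ($61,500) is divided into 3 shares of $20,500: Winona, Sibyl, and Greta each take $20,500.
Tavita's share ($61,500) is divided into 3 shares of $20,500: Fionn, Sorcha, and Ulric each take $20,500.

Winona receives 1/12 of the estate.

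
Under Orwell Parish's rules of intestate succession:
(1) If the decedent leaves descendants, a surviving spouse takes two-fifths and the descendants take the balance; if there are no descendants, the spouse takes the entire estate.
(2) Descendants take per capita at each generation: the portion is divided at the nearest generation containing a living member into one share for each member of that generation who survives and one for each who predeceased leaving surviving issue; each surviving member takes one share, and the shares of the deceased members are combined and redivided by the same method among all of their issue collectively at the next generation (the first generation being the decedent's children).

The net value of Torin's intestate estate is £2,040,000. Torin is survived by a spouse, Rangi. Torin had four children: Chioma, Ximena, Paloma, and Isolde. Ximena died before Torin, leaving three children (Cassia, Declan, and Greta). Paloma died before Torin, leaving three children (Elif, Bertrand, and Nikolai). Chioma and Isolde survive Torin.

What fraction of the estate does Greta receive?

Rangi takes two-fifths of £2,040,000 = £816,000. The remaining £1,224,000 passes to the descendants.
The descendants' portion (£1,224,000) is divided at the children's generation into 4 shares of £306,000. Chioma and Isolde each take £306,000. The 2 shares of the deceased (Ximena and Paloma) are combined into a pool of £612,000.
That pool (£612,000) is divided at the grandchildren's generation equally among Cassia, Declan, Greta, Elif, Bertrand, and Nikolai: £102,000 each.

Greta receives 1/20 of the estate.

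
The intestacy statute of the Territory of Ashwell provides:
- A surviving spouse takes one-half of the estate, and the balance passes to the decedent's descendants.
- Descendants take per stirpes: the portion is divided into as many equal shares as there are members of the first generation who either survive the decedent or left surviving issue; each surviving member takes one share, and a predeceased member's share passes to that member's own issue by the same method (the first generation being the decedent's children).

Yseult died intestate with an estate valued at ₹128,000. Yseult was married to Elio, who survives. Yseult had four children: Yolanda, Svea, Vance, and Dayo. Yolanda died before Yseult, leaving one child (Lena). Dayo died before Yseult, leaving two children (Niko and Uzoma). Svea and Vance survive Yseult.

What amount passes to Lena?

Lena receives ₹16,000.

Elio takes one-half of ₹128,000 = ₹64,000. The remaining ₹64,000 passes to the descendants.
The descendants' portion (₹64,000) is divided into 4 shares of ₹16,000: Svea and Vance each take ₹16,000; Yolanda's ₹16,000 share passes to Yolanda's issue; Dayo's ₹16,000 share passes to Dayo's issue.
Yolanda's share (₹16,000) passes entirely to Lena.
Dayo's share (₹16,000) is divided into 2 shares of ₹8,000: Niko and Uzoma each take ₹8,000.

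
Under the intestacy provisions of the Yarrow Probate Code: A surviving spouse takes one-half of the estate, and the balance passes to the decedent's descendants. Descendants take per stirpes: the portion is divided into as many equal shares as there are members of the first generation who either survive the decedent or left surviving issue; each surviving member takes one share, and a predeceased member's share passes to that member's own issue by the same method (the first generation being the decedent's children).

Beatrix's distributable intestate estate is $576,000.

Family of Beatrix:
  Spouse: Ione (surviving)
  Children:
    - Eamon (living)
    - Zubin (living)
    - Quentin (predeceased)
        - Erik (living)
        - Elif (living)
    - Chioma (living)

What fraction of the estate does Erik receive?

Erik receives 1/16 of the estate.

Ione takes one-half of $576,000 = $288,000. The remaining $288,000 passes to the descendants.
The descendants' portion ($288,000) is divided into 4 shares of $72,000: Eamon, Zubin, and Chioma each take $72,000; Quentin's $72,000 share passes to Quentin's issue.
Quentin's share ($72,000) is divided into 2 shares of $36,000: Erik and Elif each take $36,000.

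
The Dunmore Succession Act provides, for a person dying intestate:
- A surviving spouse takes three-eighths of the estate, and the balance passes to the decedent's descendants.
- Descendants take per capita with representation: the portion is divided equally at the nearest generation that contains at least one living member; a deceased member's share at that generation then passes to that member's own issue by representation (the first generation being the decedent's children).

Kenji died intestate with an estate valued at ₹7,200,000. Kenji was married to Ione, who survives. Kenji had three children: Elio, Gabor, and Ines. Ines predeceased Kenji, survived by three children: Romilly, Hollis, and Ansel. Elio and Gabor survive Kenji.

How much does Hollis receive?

Hollis receives ₹500,000.

Ione takes three-eighths of ₹7,200,000 = ₹2,700,000. The remaining ₹4,500,000 passes to the descendants.
The descendants' portion (₹4,500,000) is divided into 3 shares of ₹1,500,000: Elio and Gabor each take ₹1,500,000; Ines's ₹1,500,000 share passes to Ines's issue.
Ines's share (₹1,500,000) is divided into 3 shares of ₹500,000: Romilly, Hollis, and Ansel each take ₹500,000.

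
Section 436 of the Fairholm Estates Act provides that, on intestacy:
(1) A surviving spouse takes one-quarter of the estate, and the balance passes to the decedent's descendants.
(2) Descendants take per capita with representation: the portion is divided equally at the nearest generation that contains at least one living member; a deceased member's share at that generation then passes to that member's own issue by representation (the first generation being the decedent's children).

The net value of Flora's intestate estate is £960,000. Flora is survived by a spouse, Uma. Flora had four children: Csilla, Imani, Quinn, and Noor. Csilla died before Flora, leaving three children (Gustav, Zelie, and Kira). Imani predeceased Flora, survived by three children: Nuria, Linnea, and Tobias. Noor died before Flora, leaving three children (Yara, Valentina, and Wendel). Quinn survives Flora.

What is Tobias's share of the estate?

Uma takes one-quarter of £960,000 = £240,000. The remaining £720,000 passes to the descendants.
The descendants' portion (£720,000) is divided into 4 shares of £180,000: Quinn takes £180,000; Csilla's £180,000 share passes to Csilla's issue; Imani's £180,000 share passes to Imani's issue; Noor's £180,000 share passes to Noor's issue.
Csilla's share (£180,000) is divided into 3 shares of £60,000: Gustav, Zelie, and Kira each take £60,000.
Imani's share (£180,000) is divided into 3 shares of £60,000: Nuria, Linnea, and Tobias each take £60,000.
Noor's share (£180,000) is divided into 3 shares of £60,000: Yara, Valentina, and Wendel each take £60,000.

Tobias receives £60,000.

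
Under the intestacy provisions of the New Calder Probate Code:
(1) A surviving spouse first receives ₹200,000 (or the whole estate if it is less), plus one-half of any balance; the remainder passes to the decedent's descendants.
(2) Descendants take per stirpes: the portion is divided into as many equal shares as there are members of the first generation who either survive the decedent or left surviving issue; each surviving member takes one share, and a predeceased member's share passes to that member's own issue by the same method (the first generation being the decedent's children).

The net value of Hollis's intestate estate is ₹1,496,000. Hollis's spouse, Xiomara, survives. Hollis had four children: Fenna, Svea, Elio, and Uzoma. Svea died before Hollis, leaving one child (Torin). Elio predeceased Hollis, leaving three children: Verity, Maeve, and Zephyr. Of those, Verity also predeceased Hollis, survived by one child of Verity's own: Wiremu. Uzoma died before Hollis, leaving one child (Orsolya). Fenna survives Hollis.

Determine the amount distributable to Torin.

Xiomara first takes ₹200,000, leaving a balance of ₹1,296,000. Xiomara then takes one-half of the balance (₹648,000), for a total of ₹848,000. The remaining ₹648,000 passes to the descendants.
The descendants' portion (₹648,000) is divided into 4 shares of ₹162,000: Fenna takes ₹162,000; Svea's ₹162,000 share passes to Svea's issue; Elio's ₹162,000 share passes to Elio's issue; Uzoma's ₹162,000 share passes to Uzoma's issue.
Svea's share (₹162,000) passes entirely to Torin.
Elio's share (₹162,000) is divided into 3 shares of ₹54,000: Maeve and Zephyr each take ₹54,000; Verity's ₹54,000 share passes to Verity's issue.
Verity's share (₹54,000) passes entirely to Wiremu.
Uzoma's share (₹162,000) passes entirely to Orsolya.

Torin receives ₹162,000.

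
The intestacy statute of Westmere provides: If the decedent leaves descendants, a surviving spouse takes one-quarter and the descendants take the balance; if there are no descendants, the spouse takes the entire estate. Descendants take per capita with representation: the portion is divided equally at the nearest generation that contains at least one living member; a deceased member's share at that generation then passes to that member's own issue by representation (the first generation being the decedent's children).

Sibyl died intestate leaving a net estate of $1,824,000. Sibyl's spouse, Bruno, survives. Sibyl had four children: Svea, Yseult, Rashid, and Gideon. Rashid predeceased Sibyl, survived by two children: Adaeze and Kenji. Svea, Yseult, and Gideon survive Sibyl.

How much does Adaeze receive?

Adaeze receives $171,000.

Bruno takes one-quarter of $1,824,000 = $456,000. The remaining $1,368,000 passes to the descendants.
The descendants' portion ($1,368,000) is divided into 4 shares of $342,000: Svea, Yseult, and Gideon each take $342,000; Rashid's $342,000 share passes to Rashid's issue.
Rashid's share ($342,000) is divided into 2 shares of $171,000: Adaeze and Kenji each take $171,000.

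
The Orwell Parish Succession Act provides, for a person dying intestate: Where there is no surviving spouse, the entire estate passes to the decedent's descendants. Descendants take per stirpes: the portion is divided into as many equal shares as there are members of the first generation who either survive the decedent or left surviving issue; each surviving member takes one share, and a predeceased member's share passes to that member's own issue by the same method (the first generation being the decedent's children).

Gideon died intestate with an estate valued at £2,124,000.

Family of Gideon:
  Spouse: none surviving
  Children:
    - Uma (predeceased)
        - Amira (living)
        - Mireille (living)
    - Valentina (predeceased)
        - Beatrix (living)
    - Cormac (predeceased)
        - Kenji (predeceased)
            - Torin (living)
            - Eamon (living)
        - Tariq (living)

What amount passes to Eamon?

The entire £2,124,000 passes to the descendants.
That amount (£2,124,000) is divided into 3 shares of £708,000: Uma's £708,000 share passes to Uma's issue; Valentina's £708,000 share passes to Valentina's issue; Cormac's £708,000 share passes to Cormac's issue.
Uma's share (£708,000) is divided into 2 shares of £354,000: Amira and Mireille each take £354,000.
Valentina's share (£708,000) passes entirely to Beatrix.
Cormac's share (£708,000) is divided into 2 shares of £354,000: Tariq takes £354,000; Kenji's £354,000 share passes to Kenji's issue.
Kenji's share (£354,000) is divided into 2 shares of £177,000: Torin and Eamon each take £177,000.

Eamon receives £177,000.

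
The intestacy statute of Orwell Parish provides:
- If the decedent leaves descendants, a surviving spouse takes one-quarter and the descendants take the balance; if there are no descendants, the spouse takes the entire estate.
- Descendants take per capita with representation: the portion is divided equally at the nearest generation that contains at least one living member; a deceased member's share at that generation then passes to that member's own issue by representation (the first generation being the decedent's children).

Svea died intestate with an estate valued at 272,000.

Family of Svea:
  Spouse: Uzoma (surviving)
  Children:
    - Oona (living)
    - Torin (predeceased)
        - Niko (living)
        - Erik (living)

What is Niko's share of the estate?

Uzoma takes one-quarter of 272,000 = 68,000. The remaining 204,000 passes to the descendants.
The descendants' portion (204,000) is divided into 2 shares of 102,000: Oona takes 102,000; Torin's 102,000 share passes to Torin's issue.
Torin's share (102,000) is divided into 2 shares of 51,000: Niko and Erik each take 51,000.

Niko receives 51,000.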